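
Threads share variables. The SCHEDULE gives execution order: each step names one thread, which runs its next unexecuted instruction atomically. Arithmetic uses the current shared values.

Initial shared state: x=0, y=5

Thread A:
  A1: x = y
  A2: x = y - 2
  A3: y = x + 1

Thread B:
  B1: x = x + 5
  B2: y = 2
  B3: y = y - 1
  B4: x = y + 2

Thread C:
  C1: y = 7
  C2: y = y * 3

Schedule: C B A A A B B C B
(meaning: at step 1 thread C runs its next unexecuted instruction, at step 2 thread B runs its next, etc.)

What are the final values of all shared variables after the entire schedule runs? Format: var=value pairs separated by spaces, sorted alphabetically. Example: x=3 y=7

Answer: x=5 y=3

Derivation:
Step 1: thread C executes C1 (y = 7). Shared: x=0 y=7. PCs: A@0 B@0 C@1
Step 2: thread B executes B1 (x = x + 5). Shared: x=5 y=7. PCs: A@0 B@1 C@1
Step 3: thread A executes A1 (x = y). Shared: x=7 y=7. PCs: A@1 B@1 C@1
Step 4: thread A executes A2 (x = y - 2). Shared: x=5 y=7. PCs: A@2 B@1 C@1
Step 5: thread A executes A3 (y = x + 1). Shared: x=5 y=6. PCs: A@3 B@1 C@1
Step 6: thread B executes B2 (y = 2). Shared: x=5 y=2. PCs: A@3 B@2 C@1
Step 7: thread B executes B3 (y = y - 1). Shared: x=5 y=1. PCs: A@3 B@3 C@1
Step 8: thread C executes C2 (y = y * 3). Shared: x=5 y=3. PCs: A@3 B@3 C@2
Step 9: thread B executes B4 (x = y + 2). Shared: x=5 y=3. PCs: A@3 B@4 C@2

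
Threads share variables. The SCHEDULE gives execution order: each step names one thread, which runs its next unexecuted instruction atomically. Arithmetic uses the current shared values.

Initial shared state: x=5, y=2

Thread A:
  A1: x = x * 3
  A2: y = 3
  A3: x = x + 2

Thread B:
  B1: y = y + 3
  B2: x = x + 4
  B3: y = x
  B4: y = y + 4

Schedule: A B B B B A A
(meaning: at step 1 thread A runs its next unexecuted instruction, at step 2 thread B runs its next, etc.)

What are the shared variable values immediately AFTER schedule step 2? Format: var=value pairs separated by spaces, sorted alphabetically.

Step 1: thread A executes A1 (x = x * 3). Shared: x=15 y=2. PCs: A@1 B@0
Step 2: thread B executes B1 (y = y + 3). Shared: x=15 y=5. PCs: A@1 B@1

Answer: x=15 y=5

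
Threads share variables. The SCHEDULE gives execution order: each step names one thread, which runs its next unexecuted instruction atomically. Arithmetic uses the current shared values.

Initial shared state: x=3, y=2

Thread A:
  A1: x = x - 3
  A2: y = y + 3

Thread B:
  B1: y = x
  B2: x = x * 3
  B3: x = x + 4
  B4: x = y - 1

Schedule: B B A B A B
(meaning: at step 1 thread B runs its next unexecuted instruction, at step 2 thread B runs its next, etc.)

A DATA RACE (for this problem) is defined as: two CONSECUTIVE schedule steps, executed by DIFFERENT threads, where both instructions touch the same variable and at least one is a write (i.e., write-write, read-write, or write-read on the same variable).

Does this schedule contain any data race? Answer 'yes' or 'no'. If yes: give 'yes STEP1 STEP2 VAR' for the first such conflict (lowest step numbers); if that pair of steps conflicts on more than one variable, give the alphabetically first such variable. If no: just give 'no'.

Steps 1,2: same thread (B). No race.
Steps 2,3: B(x = x * 3) vs A(x = x - 3). RACE on x (W-W).
Steps 3,4: A(x = x - 3) vs B(x = x + 4). RACE on x (W-W).
Steps 4,5: B(r=x,w=x) vs A(r=y,w=y). No conflict.
Steps 5,6: A(y = y + 3) vs B(x = y - 1). RACE on y (W-R).
First conflict at steps 2,3.

Answer: yes 2 3 x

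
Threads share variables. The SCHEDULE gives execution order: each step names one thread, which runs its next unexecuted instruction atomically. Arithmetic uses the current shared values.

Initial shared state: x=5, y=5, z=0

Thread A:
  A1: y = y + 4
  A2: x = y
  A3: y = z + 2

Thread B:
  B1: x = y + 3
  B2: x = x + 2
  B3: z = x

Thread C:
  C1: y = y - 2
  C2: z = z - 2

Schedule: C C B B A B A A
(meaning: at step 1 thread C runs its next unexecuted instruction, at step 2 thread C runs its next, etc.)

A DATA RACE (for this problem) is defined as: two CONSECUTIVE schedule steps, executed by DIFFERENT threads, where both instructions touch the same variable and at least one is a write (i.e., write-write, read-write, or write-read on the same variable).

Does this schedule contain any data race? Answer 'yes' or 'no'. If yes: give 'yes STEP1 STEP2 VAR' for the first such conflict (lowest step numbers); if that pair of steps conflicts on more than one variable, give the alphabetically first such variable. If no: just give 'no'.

Answer: yes 6 7 x

Derivation:
Steps 1,2: same thread (C). No race.
Steps 2,3: C(r=z,w=z) vs B(r=y,w=x). No conflict.
Steps 3,4: same thread (B). No race.
Steps 4,5: B(r=x,w=x) vs A(r=y,w=y). No conflict.
Steps 5,6: A(r=y,w=y) vs B(r=x,w=z). No conflict.
Steps 6,7: B(z = x) vs A(x = y). RACE on x (R-W).
Steps 7,8: same thread (A). No race.
First conflict at steps 6,7.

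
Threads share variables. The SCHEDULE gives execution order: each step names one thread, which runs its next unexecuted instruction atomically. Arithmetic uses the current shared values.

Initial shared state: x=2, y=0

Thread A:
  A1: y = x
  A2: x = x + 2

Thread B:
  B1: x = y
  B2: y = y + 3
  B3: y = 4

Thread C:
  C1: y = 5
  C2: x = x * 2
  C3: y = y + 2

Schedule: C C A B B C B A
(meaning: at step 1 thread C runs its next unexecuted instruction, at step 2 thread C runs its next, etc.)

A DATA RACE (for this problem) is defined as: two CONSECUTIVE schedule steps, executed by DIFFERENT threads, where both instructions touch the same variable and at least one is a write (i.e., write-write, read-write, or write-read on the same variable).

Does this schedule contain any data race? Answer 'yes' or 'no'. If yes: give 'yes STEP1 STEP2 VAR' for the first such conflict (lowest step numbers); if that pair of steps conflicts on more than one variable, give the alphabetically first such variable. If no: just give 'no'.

Steps 1,2: same thread (C). No race.
Steps 2,3: C(x = x * 2) vs A(y = x). RACE on x (W-R).
Steps 3,4: A(y = x) vs B(x = y). RACE on x (R-W), y (W-R). Multiple vars; alphabetically first is x.
Steps 4,5: same thread (B). No race.
Steps 5,6: B(y = y + 3) vs C(y = y + 2). RACE on y (W-W).
Steps 6,7: C(y = y + 2) vs B(y = 4). RACE on y (W-W).
Steps 7,8: B(r=-,w=y) vs A(r=x,w=x). No conflict.
First conflict at steps 2,3.

Answer: yes 2 3 x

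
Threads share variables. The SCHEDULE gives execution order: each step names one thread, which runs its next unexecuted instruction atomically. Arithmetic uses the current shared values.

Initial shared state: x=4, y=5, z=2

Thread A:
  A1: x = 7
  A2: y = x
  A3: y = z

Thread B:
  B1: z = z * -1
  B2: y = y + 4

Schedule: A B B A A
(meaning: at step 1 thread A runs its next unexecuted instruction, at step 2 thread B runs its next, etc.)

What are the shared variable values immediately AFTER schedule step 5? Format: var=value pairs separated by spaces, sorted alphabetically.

Answer: x=7 y=-2 z=-2

Derivation:
Step 1: thread A executes A1 (x = 7). Shared: x=7 y=5 z=2. PCs: A@1 B@0
Step 2: thread B executes B1 (z = z * -1). Shared: x=7 y=5 z=-2. PCs: A@1 B@1
Step 3: thread B executes B2 (y = y + 4). Shared: x=7 y=9 z=-2. PCs: A@1 B@2
Step 4: thread A executes A2 (y = x). Shared: x=7 y=7 z=-2. PCs: A@2 B@2
Step 5: thread A executes A3 (y = z). Shared: x=7 y=-2 z=-2. PCs: A@3 B@2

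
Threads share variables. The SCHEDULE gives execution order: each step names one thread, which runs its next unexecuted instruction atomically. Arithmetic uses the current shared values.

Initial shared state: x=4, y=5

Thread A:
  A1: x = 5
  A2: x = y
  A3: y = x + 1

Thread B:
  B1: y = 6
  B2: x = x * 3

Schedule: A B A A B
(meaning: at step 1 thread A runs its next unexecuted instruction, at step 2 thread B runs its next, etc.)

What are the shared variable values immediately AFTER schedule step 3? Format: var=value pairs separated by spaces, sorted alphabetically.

Answer: x=6 y=6

Derivation:
Step 1: thread A executes A1 (x = 5). Shared: x=5 y=5. PCs: A@1 B@0
Step 2: thread B executes B1 (y = 6). Shared: x=5 y=6. PCs: A@1 B@1
Step 3: thread A executes A2 (x = y). Shared: x=6 y=6. PCs: A@2 B@1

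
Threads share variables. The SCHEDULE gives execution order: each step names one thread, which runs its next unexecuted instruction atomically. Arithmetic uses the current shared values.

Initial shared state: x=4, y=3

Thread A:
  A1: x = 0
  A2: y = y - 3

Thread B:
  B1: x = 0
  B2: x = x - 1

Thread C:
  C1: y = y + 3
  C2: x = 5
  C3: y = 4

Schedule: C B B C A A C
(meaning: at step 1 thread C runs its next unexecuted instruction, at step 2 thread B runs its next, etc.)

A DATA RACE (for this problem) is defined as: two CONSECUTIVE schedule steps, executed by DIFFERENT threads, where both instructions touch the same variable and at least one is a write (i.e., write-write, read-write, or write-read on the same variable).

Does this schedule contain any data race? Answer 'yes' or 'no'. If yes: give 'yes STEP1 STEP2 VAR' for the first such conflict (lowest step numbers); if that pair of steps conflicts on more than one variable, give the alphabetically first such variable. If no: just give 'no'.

Steps 1,2: C(r=y,w=y) vs B(r=-,w=x). No conflict.
Steps 2,3: same thread (B). No race.
Steps 3,4: B(x = x - 1) vs C(x = 5). RACE on x (W-W).
Steps 4,5: C(x = 5) vs A(x = 0). RACE on x (W-W).
Steps 5,6: same thread (A). No race.
Steps 6,7: A(y = y - 3) vs C(y = 4). RACE on y (W-W).
First conflict at steps 3,4.

Answer: yes 3 4 x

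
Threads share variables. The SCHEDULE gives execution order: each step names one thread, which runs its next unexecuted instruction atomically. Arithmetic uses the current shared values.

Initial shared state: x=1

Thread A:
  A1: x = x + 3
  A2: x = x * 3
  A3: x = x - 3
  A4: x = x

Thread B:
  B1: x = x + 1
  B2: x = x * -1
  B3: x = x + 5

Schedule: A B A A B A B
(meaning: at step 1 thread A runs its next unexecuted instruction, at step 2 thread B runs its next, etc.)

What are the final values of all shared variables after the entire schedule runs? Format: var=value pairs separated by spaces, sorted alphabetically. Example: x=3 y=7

Step 1: thread A executes A1 (x = x + 3). Shared: x=4. PCs: A@1 B@0
Step 2: thread B executes B1 (x = x + 1). Shared: x=5. PCs: A@1 B@1
Step 3: thread A executes A2 (x = x * 3). Shared: x=15. PCs: A@2 B@1
Step 4: thread A executes A3 (x = x - 3). Shared: x=12. PCs: A@3 B@1
Step 5: thread B executes B2 (x = x * -1). Shared: x=-12. PCs: A@3 B@2
Step 6: thread A executes A4 (x = x). Shared: x=-12. PCs: A@4 B@2
Step 7: thread B executes B3 (x = x + 5). Shared: x=-7. PCs: A@4 B@3

Answer: x=-7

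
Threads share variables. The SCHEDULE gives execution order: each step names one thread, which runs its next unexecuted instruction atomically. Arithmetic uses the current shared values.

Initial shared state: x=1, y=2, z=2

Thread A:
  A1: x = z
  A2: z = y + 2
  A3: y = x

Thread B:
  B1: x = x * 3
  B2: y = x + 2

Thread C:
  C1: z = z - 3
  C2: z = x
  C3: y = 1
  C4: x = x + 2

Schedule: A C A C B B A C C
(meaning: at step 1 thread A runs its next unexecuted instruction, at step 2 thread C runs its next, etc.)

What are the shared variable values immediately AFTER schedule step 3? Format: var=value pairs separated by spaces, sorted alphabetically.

Answer: x=2 y=2 z=4

Derivation:
Step 1: thread A executes A1 (x = z). Shared: x=2 y=2 z=2. PCs: A@1 B@0 C@0
Step 2: thread C executes C1 (z = z - 3). Shared: x=2 y=2 z=-1. PCs: A@1 B@0 C@1
Step 3: thread A executes A2 (z = y + 2). Shared: x=2 y=2 z=4. PCs: A@2 B@0 C@1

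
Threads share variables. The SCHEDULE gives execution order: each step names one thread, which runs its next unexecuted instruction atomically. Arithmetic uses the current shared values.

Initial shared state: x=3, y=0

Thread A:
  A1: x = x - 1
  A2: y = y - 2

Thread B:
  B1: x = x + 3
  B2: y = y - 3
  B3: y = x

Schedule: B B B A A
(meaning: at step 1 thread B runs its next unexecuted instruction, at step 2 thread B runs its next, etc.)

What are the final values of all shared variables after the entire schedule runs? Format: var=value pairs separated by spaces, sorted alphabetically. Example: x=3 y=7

Answer: x=5 y=4

Derivation:
Step 1: thread B executes B1 (x = x + 3). Shared: x=6 y=0. PCs: A@0 B@1
Step 2: thread B executes B2 (y = y - 3). Shared: x=6 y=-3. PCs: A@0 B@2
Step 3: thread B executes B3 (y = x). Shared: x=6 y=6. PCs: A@0 B@3
Step 4: thread A executes A1 (x = x - 1). Shared: x=5 y=6. PCs: A@1 B@3
Step 5: thread A executes A2 (y = y - 2). Shared: x=5 y=4. PCs: A@2 B@3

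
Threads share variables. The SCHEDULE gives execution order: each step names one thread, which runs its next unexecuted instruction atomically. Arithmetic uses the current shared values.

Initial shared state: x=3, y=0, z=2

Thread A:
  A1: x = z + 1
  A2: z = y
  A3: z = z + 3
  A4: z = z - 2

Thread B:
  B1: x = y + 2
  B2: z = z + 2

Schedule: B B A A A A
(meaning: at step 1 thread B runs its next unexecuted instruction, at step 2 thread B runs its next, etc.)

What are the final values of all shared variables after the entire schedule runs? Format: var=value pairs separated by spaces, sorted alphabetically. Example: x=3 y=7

Answer: x=5 y=0 z=1

Derivation:
Step 1: thread B executes B1 (x = y + 2). Shared: x=2 y=0 z=2. PCs: A@0 B@1
Step 2: thread B executes B2 (z = z + 2). Shared: x=2 y=0 z=4. PCs: A@0 B@2
Step 3: thread A executes A1 (x = z + 1). Shared: x=5 y=0 z=4. PCs: A@1 B@2
Step 4: thread A executes A2 (z = y). Shared: x=5 y=0 z=0. PCs: A@2 B@2
Step 5: thread A executes A3 (z = z + 3). Shared: x=5 y=0 z=3. PCs: A@3 B@2
Step 6: thread A executes A4 (z = z - 2). Shared: x=5 y=0 z=1. PCs: A@4 B@2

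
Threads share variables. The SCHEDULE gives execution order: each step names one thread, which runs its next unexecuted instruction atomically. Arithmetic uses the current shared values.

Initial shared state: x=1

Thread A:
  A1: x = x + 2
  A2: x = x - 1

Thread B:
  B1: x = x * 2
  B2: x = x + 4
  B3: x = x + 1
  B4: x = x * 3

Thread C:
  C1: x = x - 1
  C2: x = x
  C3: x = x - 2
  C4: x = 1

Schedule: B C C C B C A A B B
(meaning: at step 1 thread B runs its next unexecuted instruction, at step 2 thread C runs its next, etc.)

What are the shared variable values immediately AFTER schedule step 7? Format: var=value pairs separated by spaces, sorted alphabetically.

Step 1: thread B executes B1 (x = x * 2). Shared: x=2. PCs: A@0 B@1 C@0
Step 2: thread C executes C1 (x = x - 1). Shared: x=1. PCs: A@0 B@1 C@1
Step 3: thread C executes C2 (x = x). Shared: x=1. PCs: A@0 B@1 C@2
Step 4: thread C executes C3 (x = x - 2). Shared: x=-1. PCs: A@0 B@1 C@3
Step 5: thread B executes B2 (x = x + 4). Shared: x=3. PCs: A@0 B@2 C@3
Step 6: thread C executes C4 (x = 1). Shared: x=1. PCs: A@0 B@2 C@4
Step 7: thread A executes A1 (x = x + 2). Shared: x=3. PCs: A@1 B@2 C@4

Answer: x=3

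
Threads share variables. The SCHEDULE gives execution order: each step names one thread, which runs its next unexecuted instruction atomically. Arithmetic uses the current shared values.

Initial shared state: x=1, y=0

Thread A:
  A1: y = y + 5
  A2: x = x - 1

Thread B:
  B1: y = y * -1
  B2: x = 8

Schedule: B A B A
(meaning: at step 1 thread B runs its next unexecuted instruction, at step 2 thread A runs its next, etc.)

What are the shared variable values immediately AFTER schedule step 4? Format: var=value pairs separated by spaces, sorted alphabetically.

Step 1: thread B executes B1 (y = y * -1). Shared: x=1 y=0. PCs: A@0 B@1
Step 2: thread A executes A1 (y = y + 5). Shared: x=1 y=5. PCs: A@1 B@1
Step 3: thread B executes B2 (x = 8). Shared: x=8 y=5. PCs: A@1 B@2
Step 4: thread A executes A2 (x = x - 1). Shared: x=7 y=5. PCs: A@2 B@2

Answer: x=7 y=5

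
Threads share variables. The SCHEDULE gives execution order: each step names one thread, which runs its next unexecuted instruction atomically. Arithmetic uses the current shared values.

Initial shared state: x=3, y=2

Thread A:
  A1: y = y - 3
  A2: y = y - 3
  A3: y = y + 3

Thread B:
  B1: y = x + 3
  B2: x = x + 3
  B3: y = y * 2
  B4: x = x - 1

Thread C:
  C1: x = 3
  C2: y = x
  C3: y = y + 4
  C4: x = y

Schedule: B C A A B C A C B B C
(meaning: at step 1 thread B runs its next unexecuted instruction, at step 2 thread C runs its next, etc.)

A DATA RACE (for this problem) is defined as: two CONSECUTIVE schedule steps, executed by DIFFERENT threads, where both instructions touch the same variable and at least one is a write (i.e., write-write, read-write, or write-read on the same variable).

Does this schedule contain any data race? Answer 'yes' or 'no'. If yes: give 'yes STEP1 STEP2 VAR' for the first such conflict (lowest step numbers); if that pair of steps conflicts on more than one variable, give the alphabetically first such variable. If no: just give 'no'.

Answer: yes 1 2 x

Derivation:
Steps 1,2: B(y = x + 3) vs C(x = 3). RACE on x (R-W).
Steps 2,3: C(r=-,w=x) vs A(r=y,w=y). No conflict.
Steps 3,4: same thread (A). No race.
Steps 4,5: A(r=y,w=y) vs B(r=x,w=x). No conflict.
Steps 5,6: B(x = x + 3) vs C(y = x). RACE on x (W-R).
Steps 6,7: C(y = x) vs A(y = y + 3). RACE on y (W-W).
Steps 7,8: A(y = y + 3) vs C(y = y + 4). RACE on y (W-W).
Steps 8,9: C(y = y + 4) vs B(y = y * 2). RACE on y (W-W).
Steps 9,10: same thread (B). No race.
Steps 10,11: B(x = x - 1) vs C(x = y). RACE on x (W-W).
First conflict at steps 1,2.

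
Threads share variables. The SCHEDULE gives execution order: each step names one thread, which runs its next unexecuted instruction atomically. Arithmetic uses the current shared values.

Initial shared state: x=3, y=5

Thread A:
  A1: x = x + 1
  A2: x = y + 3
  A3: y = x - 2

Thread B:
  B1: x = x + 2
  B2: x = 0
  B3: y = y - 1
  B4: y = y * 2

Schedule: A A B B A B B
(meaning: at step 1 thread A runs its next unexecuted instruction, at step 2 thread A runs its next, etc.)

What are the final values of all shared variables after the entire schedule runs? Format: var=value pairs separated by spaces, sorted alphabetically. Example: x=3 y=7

Answer: x=0 y=-6

Derivation:
Step 1: thread A executes A1 (x = x + 1). Shared: x=4 y=5. PCs: A@1 B@0
Step 2: thread A executes A2 (x = y + 3). Shared: x=8 y=5. PCs: A@2 B@0
Step 3: thread B executes B1 (x = x + 2). Shared: x=10 y=5. PCs: A@2 B@1
Step 4: thread B executes B2 (x = 0). Shared: x=0 y=5. PCs: A@2 B@2
Step 5: thread A executes A3 (y = x - 2). Shared: x=0 y=-2. PCs: A@3 B@2
Step 6: thread B executes B3 (y = y - 1). Shared: x=0 y=-3. PCs: A@3 B@3
Step 7: thread B executes B4 (y = y * 2). Shared: x=0 y=-6. PCs: A@3 B@4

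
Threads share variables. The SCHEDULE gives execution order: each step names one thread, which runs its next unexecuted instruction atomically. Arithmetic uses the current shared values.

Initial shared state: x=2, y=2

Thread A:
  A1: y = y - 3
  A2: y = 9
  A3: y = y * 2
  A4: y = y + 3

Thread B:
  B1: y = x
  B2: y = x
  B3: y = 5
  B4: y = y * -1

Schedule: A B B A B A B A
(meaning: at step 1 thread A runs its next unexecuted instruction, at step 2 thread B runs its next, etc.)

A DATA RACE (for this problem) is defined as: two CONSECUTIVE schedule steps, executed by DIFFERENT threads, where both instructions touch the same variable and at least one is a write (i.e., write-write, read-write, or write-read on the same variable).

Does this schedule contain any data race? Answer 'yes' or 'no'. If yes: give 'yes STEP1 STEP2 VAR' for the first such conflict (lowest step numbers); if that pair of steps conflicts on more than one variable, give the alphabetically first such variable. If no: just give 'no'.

Steps 1,2: A(y = y - 3) vs B(y = x). RACE on y (W-W).
Steps 2,3: same thread (B). No race.
Steps 3,4: B(y = x) vs A(y = 9). RACE on y (W-W).
Steps 4,5: A(y = 9) vs B(y = 5). RACE on y (W-W).
Steps 5,6: B(y = 5) vs A(y = y * 2). RACE on y (W-W).
Steps 6,7: A(y = y * 2) vs B(y = y * -1). RACE on y (W-W).
Steps 7,8: B(y = y * -1) vs A(y = y + 3). RACE on y (W-W).
First conflict at steps 1,2.

Answer: yes 1 2 y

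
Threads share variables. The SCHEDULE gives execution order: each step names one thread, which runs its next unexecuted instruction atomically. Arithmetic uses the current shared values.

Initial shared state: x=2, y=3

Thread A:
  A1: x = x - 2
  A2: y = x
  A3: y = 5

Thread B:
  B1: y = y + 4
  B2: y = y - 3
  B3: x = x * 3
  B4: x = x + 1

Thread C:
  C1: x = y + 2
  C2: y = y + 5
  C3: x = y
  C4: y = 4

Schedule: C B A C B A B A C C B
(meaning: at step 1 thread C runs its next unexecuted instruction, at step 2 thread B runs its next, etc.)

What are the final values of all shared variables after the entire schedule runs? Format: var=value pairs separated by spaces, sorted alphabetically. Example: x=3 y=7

Step 1: thread C executes C1 (x = y + 2). Shared: x=5 y=3. PCs: A@0 B@0 C@1
Step 2: thread B executes B1 (y = y + 4). Shared: x=5 y=7. PCs: A@0 B@1 C@1
Step 3: thread A executes A1 (x = x - 2). Shared: x=3 y=7. PCs: A@1 B@1 C@1
Step 4: thread C executes C2 (y = y + 5). Shared: x=3 y=12. PCs: A@1 B@1 C@2
Step 5: thread B executes B2 (y = y - 3). Shared: x=3 y=9. PCs: A@1 B@2 C@2
Step 6: thread A executes A2 (y = x). Shared: x=3 y=3. PCs: A@2 B@2 C@2
Step 7: thread B executes B3 (x = x * 3). Shared: x=9 y=3. PCs: A@2 B@3 C@2
Step 8: thread A executes A3 (y = 5). Shared: x=9 y=5. PCs: A@3 B@3 C@2
Step 9: thread C executes C3 (x = y). Shared: x=5 y=5. PCs: A@3 B@3 C@3
Step 10: thread C executes C4 (y = 4). Shared: x=5 y=4. PCs: A@3 B@3 C@4
Step 11: thread B executes B4 (x = x + 1). Shared: x=6 y=4. PCs: A@3 B@4 C@4

Answer: x=6 y=4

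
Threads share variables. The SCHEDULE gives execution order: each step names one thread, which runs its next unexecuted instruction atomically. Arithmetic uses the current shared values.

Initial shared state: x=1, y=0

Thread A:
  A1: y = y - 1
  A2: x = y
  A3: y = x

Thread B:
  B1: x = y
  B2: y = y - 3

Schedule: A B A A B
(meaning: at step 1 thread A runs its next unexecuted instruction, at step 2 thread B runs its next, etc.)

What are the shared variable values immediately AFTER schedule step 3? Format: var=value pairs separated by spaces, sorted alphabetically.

Step 1: thread A executes A1 (y = y - 1). Shared: x=1 y=-1. PCs: A@1 B@0
Step 2: thread B executes B1 (x = y). Shared: x=-1 y=-1. PCs: A@1 B@1
Step 3: thread A executes A2 (x = y). Shared: x=-1 y=-1. PCs: A@2 B@1

Answer: x=-1 y=-1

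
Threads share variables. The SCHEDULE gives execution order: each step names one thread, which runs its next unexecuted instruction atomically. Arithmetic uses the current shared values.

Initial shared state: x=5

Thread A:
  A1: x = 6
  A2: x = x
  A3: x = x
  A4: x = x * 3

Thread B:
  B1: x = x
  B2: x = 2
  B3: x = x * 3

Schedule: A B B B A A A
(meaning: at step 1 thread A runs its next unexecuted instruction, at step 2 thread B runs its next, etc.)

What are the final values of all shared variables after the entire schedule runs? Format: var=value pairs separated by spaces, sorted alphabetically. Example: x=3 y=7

Answer: x=18

Derivation:
Step 1: thread A executes A1 (x = 6). Shared: x=6. PCs: A@1 B@0
Step 2: thread B executes B1 (x = x). Shared: x=6. PCs: A@1 B@1
Step 3: thread B executes B2 (x = 2). Shared: x=2. PCs: A@1 B@2
Step 4: thread B executes B3 (x = x * 3). Shared: x=6. PCs: A@1 B@3
Step 5: thread A executes A2 (x = x). Shared: x=6. PCs: A@2 B@3
Step 6: thread A executes A3 (x = x). Shared: x=6. PCs: A@3 B@3
Step 7: thread A executes A4 (x = x * 3). Shared: x=18. PCs: A@4 B@3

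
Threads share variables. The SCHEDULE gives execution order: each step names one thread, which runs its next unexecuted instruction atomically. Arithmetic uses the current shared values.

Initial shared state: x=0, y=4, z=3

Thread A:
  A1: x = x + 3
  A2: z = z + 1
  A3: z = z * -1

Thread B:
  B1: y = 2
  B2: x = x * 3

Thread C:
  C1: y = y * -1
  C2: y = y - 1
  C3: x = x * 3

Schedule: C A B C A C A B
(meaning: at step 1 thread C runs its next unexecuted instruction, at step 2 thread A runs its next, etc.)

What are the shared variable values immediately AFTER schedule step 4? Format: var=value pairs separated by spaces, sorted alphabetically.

Step 1: thread C executes C1 (y = y * -1). Shared: x=0 y=-4 z=3. PCs: A@0 B@0 C@1
Step 2: thread A executes A1 (x = x + 3). Shared: x=3 y=-4 z=3. PCs: A@1 B@0 C@1
Step 3: thread B executes B1 (y = 2). Shared: x=3 y=2 z=3. PCs: A@1 B@1 C@1
Step 4: thread C executes C2 (y = y - 1). Shared: x=3 y=1 z=3. PCs: A@1 B@1 C@2

Answer: x=3 y=1 z=3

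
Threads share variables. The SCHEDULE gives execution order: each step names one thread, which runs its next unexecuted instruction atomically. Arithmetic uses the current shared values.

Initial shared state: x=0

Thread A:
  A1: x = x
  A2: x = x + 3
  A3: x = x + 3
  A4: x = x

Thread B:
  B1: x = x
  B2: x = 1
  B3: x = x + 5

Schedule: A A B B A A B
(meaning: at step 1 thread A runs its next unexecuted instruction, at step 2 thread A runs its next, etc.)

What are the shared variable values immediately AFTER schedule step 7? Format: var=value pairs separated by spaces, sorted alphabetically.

Answer: x=9

Derivation:
Step 1: thread A executes A1 (x = x). Shared: x=0. PCs: A@1 B@0
Step 2: thread A executes A2 (x = x + 3). Shared: x=3. PCs: A@2 B@0
Step 3: thread B executes B1 (x = x). Shared: x=3. PCs: A@2 B@1
Step 4: thread B executes B2 (x = 1). Shared: x=1. PCs: A@2 B@2
Step 5: thread A executes A3 (x = x + 3). Shared: x=4. PCs: A@3 B@2
Step 6: thread A executes A4 (x = x). Shared: x=4. PCs: A@4 B@2
Step 7: thread B executes B3 (x = x + 5). Shared: x=9. PCs: A@4 B@3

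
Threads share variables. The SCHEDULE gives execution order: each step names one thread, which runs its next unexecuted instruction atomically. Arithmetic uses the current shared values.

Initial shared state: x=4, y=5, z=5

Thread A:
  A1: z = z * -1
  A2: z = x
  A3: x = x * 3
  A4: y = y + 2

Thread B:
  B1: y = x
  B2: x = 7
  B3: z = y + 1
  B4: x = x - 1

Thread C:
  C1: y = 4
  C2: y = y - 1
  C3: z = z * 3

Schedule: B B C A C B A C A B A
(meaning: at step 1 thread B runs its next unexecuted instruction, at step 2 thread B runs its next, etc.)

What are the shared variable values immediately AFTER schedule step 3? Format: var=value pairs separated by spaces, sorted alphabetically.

Answer: x=7 y=4 z=5

Derivation:
Step 1: thread B executes B1 (y = x). Shared: x=4 y=4 z=5. PCs: A@0 B@1 C@0
Step 2: thread B executes B2 (x = 7). Shared: x=7 y=4 z=5. PCs: A@0 B@2 C@0
Step 3: thread C executes C1 (y = 4). Shared: x=7 y=4 z=5. PCs: A@0 B@2 C@1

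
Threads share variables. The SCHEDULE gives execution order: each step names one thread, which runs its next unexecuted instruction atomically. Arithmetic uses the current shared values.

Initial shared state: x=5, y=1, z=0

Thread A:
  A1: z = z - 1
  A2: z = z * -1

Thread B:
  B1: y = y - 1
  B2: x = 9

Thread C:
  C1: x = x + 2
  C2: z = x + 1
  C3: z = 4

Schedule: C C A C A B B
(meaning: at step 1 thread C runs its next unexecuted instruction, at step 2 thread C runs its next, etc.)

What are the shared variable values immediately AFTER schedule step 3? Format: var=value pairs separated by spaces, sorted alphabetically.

Answer: x=7 y=1 z=7

Derivation:
Step 1: thread C executes C1 (x = x + 2). Shared: x=7 y=1 z=0. PCs: A@0 B@0 C@1
Step 2: thread C executes C2 (z = x + 1). Shared: x=7 y=1 z=8. PCs: A@0 B@0 C@2
Step 3: thread A executes A1 (z = z - 1). Shared: x=7 y=1 z=7. PCs: A@1 B@0 C@2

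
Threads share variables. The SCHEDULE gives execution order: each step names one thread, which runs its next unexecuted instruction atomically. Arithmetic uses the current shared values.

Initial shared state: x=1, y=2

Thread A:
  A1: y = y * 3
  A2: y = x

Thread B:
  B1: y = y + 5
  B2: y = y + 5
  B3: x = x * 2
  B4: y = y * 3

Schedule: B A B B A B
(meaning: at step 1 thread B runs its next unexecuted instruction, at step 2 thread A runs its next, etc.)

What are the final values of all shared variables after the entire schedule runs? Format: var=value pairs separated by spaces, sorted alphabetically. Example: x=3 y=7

Answer: x=2 y=6

Derivation:
Step 1: thread B executes B1 (y = y + 5). Shared: x=1 y=7. PCs: A@0 B@1
Step 2: thread A executes A1 (y = y * 3). Shared: x=1 y=21. PCs: A@1 B@1
Step 3: thread B executes B2 (y = y + 5). Shared: x=1 y=26. PCs: A@1 B@2
Step 4: thread B executes B3 (x = x * 2). Shared: x=2 y=26. PCs: A@1 B@3
Step 5: thread A executes A2 (y = x). Shared: x=2 y=2. PCs: A@2 B@3
Step 6: thread B executes B4 (y = y * 3). Shared: x=2 y=6. PCs: A@2 B@4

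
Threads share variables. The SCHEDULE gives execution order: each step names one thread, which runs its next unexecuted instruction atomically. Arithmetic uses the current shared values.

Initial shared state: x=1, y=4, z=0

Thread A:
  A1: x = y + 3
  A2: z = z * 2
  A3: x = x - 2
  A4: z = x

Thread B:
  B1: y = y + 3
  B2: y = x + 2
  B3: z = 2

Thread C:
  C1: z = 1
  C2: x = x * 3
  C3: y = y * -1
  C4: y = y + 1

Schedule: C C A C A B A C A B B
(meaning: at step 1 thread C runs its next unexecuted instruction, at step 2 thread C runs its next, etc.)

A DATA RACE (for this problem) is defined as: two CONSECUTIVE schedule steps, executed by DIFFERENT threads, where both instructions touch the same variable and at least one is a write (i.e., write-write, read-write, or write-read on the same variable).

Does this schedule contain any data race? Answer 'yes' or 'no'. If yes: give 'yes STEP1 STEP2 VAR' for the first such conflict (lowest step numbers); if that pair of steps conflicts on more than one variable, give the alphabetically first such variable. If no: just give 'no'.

Steps 1,2: same thread (C). No race.
Steps 2,3: C(x = x * 3) vs A(x = y + 3). RACE on x (W-W).
Steps 3,4: A(x = y + 3) vs C(y = y * -1). RACE on y (R-W).
Steps 4,5: C(r=y,w=y) vs A(r=z,w=z). No conflict.
Steps 5,6: A(r=z,w=z) vs B(r=y,w=y). No conflict.
Steps 6,7: B(r=y,w=y) vs A(r=x,w=x). No conflict.
Steps 7,8: A(r=x,w=x) vs C(r=y,w=y). No conflict.
Steps 8,9: C(r=y,w=y) vs A(r=x,w=z). No conflict.
Steps 9,10: A(r=x,w=z) vs B(r=x,w=y). No conflict.
Steps 10,11: same thread (B). No race.
First conflict at steps 2,3.

Answer: yes 2 3 x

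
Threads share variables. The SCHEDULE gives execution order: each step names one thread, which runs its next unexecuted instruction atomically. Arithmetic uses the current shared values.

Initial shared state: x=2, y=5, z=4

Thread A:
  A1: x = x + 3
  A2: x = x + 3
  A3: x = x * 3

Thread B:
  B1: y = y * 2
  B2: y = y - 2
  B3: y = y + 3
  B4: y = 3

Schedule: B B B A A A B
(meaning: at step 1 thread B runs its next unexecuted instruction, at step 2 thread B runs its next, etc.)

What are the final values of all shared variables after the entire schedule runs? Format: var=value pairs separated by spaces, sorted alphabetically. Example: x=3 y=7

Answer: x=24 y=3 z=4

Derivation:
Step 1: thread B executes B1 (y = y * 2). Shared: x=2 y=10 z=4. PCs: A@0 B@1
Step 2: thread B executes B2 (y = y - 2). Shared: x=2 y=8 z=4. PCs: A@0 B@2
Step 3: thread B executes B3 (y = y + 3). Shared: x=2 y=11 z=4. PCs: A@0 B@3
Step 4: thread A executes A1 (x = x + 3). Shared: x=5 y=11 z=4. PCs: A@1 B@3
Step 5: thread A executes A2 (x = x + 3). Shared: x=8 y=11 z=4. PCs: A@2 B@3
Step 6: thread A executes A3 (x = x * 3). Shared: x=24 y=11 z=4. PCs: A@3 B@3
Step 7: thread B executes B4 (y = 3). Shared: x=24 y=3 z=4. PCs: A@3 B@4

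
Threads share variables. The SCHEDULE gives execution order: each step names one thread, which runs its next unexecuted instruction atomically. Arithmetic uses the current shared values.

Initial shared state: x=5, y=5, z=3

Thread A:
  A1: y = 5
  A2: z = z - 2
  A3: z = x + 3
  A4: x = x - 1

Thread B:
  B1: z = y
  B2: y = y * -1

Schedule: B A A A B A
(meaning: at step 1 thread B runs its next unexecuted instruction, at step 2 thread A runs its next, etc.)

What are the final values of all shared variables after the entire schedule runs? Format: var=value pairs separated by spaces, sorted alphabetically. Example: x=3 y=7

Step 1: thread B executes B1 (z = y). Shared: x=5 y=5 z=5. PCs: A@0 B@1
Step 2: thread A executes A1 (y = 5). Shared: x=5 y=5 z=5. PCs: A@1 B@1
Step 3: thread A executes A2 (z = z - 2). Shared: x=5 y=5 z=3. PCs: A@2 B@1
Step 4: thread A executes A3 (z = x + 3). Shared: x=5 y=5 z=8. PCs: A@3 B@1
Step 5: thread B executes B2 (y = y * -1). Shared: x=5 y=-5 z=8. PCs: A@3 B@2
Step 6: thread A executes A4 (x = x - 1). Shared: x=4 y=-5 z=8. PCs: A@4 B@2

Answer: x=4 y=-5 z=8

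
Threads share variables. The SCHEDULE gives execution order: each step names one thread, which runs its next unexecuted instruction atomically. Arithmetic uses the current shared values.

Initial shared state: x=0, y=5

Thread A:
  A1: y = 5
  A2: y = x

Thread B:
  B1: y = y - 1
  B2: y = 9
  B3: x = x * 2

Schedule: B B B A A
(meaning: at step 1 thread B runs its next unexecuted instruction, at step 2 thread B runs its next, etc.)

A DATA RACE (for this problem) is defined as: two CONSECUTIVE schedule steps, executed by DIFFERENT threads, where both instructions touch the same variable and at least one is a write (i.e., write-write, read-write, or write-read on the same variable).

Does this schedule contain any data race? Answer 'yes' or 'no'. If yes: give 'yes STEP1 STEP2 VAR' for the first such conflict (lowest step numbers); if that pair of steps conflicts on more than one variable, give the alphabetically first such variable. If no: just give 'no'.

Steps 1,2: same thread (B). No race.
Steps 2,3: same thread (B). No race.
Steps 3,4: B(r=x,w=x) vs A(r=-,w=y). No conflict.
Steps 4,5: same thread (A). No race.

Answer: no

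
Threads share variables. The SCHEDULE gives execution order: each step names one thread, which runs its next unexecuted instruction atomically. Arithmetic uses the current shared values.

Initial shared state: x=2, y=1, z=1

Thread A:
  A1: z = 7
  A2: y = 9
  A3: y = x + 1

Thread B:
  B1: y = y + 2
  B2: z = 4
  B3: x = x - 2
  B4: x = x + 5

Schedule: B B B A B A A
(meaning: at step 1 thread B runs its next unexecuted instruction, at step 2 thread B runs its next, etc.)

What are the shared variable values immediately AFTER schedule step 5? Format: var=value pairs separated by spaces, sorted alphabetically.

Answer: x=5 y=3 z=7

Derivation:
Step 1: thread B executes B1 (y = y + 2). Shared: x=2 y=3 z=1. PCs: A@0 B@1
Step 2: thread B executes B2 (z = 4). Shared: x=2 y=3 z=4. PCs: A@0 B@2
Step 3: thread B executes B3 (x = x - 2). Shared: x=0 y=3 z=4. PCs: A@0 B@3
Step 4: thread A executes A1 (z = 7). Shared: x=0 y=3 z=7. PCs: A@1 B@3
Step 5: thread B executes B4 (x = x + 5). Shared: x=5 y=3 z=7. PCs: A@1 B@4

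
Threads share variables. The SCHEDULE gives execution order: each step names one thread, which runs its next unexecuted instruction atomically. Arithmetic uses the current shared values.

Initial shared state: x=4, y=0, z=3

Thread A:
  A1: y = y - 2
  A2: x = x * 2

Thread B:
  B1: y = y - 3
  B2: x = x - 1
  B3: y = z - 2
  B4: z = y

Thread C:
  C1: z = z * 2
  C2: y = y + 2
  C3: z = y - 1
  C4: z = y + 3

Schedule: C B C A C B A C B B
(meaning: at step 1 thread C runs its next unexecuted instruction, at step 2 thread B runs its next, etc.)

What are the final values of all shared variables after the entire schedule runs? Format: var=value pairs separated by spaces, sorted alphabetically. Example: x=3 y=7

Step 1: thread C executes C1 (z = z * 2). Shared: x=4 y=0 z=6. PCs: A@0 B@0 C@1
Step 2: thread B executes B1 (y = y - 3). Shared: x=4 y=-3 z=6. PCs: A@0 B@1 C@1
Step 3: thread C executes C2 (y = y + 2). Shared: x=4 y=-1 z=6. PCs: A@0 B@1 C@2
Step 4: thread A executes A1 (y = y - 2). Shared: x=4 y=-3 z=6. PCs: A@1 B@1 C@2
Step 5: thread C executes C3 (z = y - 1). Shared: x=4 y=-3 z=-4. PCs: A@1 B@1 C@3
Step 6: thread B executes B2 (x = x - 1). Shared: x=3 y=-3 z=-4. PCs: A@1 B@2 C@3
Step 7: thread A executes A2 (x = x * 2). Shared: x=6 y=-3 z=-4. PCs: A@2 B@2 C@3
Step 8: thread C executes C4 (z = y + 3). Shared: x=6 y=-3 z=0. PCs: A@2 B@2 C@4
Step 9: thread B executes B3 (y = z - 2). Shared: x=6 y=-2 z=0. PCs: A@2 B@3 C@4
Step 10: thread B executes B4 (z = y). Shared: x=6 y=-2 z=-2. PCs: A@2 B@4 C@4

Answer: x=6 y=-2 z=-2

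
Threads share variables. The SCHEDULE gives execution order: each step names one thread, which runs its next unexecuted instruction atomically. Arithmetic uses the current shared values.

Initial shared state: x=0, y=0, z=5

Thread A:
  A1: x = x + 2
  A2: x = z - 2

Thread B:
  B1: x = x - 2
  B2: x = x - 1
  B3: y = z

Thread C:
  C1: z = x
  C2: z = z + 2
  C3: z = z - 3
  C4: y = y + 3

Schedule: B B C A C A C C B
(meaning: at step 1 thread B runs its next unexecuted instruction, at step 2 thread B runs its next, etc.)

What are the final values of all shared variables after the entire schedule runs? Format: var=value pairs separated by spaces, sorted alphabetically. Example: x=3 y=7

Answer: x=-3 y=-4 z=-4

Derivation:
Step 1: thread B executes B1 (x = x - 2). Shared: x=-2 y=0 z=5. PCs: A@0 B@1 C@0
Step 2: thread B executes B2 (x = x - 1). Shared: x=-3 y=0 z=5. PCs: A@0 B@2 C@0
Step 3: thread C executes C1 (z = x). Shared: x=-3 y=0 z=-3. PCs: A@0 B@2 C@1
Step 4: thread A executes A1 (x = x + 2). Shared: x=-1 y=0 z=-3. PCs: A@1 B@2 C@1
Step 5: thread C executes C2 (z = z + 2). Shared: x=-1 y=0 z=-1. PCs: A@1 B@2 C@2
Step 6: thread A executes A2 (x = z - 2). Shared: x=-3 y=0 z=-1. PCs: A@2 B@2 C@2
Step 7: thread C executes C3 (z = z - 3). Shared: x=-3 y=0 z=-4. PCs: A@2 B@2 C@3
Step 8: thread C executes C4 (y = y + 3). Shared: x=-3 y=3 z=-4. PCs: A@2 B@2 C@4
Step 9: thread B executes B3 (y = z). Shared: x=-3 y=-4 z=-4. PCs: A@2 B@3 C@4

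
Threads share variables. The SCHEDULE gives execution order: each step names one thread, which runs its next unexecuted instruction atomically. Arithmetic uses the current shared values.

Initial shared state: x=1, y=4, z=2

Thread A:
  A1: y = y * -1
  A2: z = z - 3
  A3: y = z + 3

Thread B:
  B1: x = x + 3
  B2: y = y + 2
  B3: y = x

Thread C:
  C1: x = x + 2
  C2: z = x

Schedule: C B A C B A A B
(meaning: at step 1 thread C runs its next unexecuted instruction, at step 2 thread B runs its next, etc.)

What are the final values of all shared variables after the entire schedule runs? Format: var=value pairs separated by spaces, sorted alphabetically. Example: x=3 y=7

Answer: x=6 y=6 z=3

Derivation:
Step 1: thread C executes C1 (x = x + 2). Shared: x=3 y=4 z=2. PCs: A@0 B@0 C@1
Step 2: thread B executes B1 (x = x + 3). Shared: x=6 y=4 z=2. PCs: A@0 B@1 C@1
Step 3: thread A executes A1 (y = y * -1). Shared: x=6 y=-4 z=2. PCs: A@1 B@1 C@1
Step 4: thread C executes C2 (z = x). Shared: x=6 y=-4 z=6. PCs: A@1 B@1 C@2
Step 5: thread B executes B2 (y = y + 2). Shared: x=6 y=-2 z=6. PCs: A@1 B@2 C@2
Step 6: thread A executes A2 (z = z - 3). Shared: x=6 y=-2 z=3. PCs: A@2 B@2 C@2
Step 7: thread A executes A3 (y = z + 3). Shared: x=6 y=6 z=3. PCs: A@3 B@2 C@2
Step 8: thread B executes B3 (y = x). Shared: x=6 y=6 z=3. PCs: A@3 B@3 C@2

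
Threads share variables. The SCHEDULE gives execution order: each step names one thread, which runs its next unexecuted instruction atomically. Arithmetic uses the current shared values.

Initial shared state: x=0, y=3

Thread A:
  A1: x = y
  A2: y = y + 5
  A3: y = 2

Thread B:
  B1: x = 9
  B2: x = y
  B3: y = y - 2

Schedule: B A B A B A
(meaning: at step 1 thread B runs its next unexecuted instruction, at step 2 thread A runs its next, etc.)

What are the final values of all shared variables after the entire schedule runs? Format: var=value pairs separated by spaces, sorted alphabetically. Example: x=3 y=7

Step 1: thread B executes B1 (x = 9). Shared: x=9 y=3. PCs: A@0 B@1
Step 2: thread A executes A1 (x = y). Shared: x=3 y=3. PCs: A@1 B@1
Step 3: thread B executes B2 (x = y). Shared: x=3 y=3. PCs: A@1 B@2
Step 4: thread A executes A2 (y = y + 5). Shared: x=3 y=8. PCs: A@2 B@2
Step 5: thread B executes B3 (y = y - 2). Shared: x=3 y=6. PCs: A@2 B@3
Step 6: thread A executes A3 (y = 2). Shared: x=3 y=2. PCs: A@3 B@3

Answer: x=3 y=2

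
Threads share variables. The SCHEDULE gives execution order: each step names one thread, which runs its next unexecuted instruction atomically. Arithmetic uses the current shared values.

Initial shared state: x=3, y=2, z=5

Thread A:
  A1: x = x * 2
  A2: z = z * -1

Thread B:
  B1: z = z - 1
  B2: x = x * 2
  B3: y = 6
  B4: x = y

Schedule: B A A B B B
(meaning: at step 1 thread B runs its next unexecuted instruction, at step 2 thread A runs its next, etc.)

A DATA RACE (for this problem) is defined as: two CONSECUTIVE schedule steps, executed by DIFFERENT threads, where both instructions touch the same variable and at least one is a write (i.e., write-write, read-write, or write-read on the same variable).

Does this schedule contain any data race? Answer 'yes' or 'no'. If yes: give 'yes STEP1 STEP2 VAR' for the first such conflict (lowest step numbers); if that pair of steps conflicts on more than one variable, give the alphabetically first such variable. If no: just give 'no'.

Steps 1,2: B(r=z,w=z) vs A(r=x,w=x). No conflict.
Steps 2,3: same thread (A). No race.
Steps 3,4: A(r=z,w=z) vs B(r=x,w=x). No conflict.
Steps 4,5: same thread (B). No race.
Steps 5,6: same thread (B). No race.

Answer: no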